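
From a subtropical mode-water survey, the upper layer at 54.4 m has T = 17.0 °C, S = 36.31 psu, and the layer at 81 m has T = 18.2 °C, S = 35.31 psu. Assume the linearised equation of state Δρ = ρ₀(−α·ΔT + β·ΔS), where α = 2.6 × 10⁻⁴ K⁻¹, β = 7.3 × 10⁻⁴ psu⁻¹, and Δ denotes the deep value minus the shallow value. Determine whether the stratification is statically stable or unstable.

ΔT = 18.2 − 17.0 = +1.2 K and ΔS = 35.31 − 36.31 = -1.00 psu (deep − shallow).
−αΔT = -3.12 × 10⁻⁴; βΔS = -7.30 × 10⁻⁴; sum Δρ/ρ₀ = -1.042 × 10⁻³.
Δρ/ρ₀ < 0, so Δρ < 0: deeper water is lighter → statically unstable; the column would overturn.

unstable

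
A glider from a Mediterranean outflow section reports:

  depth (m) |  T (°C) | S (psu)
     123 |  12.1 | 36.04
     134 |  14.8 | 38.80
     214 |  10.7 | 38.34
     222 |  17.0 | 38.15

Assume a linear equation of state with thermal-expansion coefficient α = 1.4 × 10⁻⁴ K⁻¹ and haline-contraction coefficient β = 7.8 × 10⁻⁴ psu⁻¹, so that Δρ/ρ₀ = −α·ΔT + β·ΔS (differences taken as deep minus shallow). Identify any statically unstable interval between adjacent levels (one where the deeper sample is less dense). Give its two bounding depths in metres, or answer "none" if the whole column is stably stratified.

214–222 m

Evaluate Δρ/ρ₀ = −αΔT + βΔS across each adjacent pair:
  123–134 m: −αΔT+βΔS = −(1.4 × 10⁻⁴)(+2.7)+(7.8 × 10⁻⁴)(+2.76) = 1.8 × 10⁻³ → stable
  134–214 m: −αΔT+βΔS = −(1.4 × 10⁻⁴)(-4.1)+(7.8 × 10⁻⁴)(-0.46) = 2.2 × 10⁻⁴ → stable
  214–222 m: −αΔT+βΔS = −(1.4 × 10⁻⁴)(+6.3)+(7.8 × 10⁻⁴)(-0.19) = -1.0 × 10⁻³ → UNSTABLE
The 214–222 m interval has Δρ < 0: lighter water underlies denser water.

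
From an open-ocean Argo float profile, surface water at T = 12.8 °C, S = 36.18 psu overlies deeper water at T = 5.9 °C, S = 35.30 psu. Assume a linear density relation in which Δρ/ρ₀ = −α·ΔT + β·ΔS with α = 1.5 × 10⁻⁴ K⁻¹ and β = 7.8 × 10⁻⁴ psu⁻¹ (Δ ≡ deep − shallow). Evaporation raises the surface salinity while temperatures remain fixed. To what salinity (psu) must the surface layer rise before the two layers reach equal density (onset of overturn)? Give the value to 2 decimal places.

Neutral buoyancy requires −α(T_deep − T_surf) + β(S_deep − S_surf′) = 0.
S_surf′ = S_deep − (α/β)·ΔT = 35.30 − (1.5 × 10⁻⁴/7.8 × 10⁻⁴)·(-6.9) = 36.6269 psu.
Increase required: 36.6269 − 36.18 = 0.4469 psu.

36.63 psu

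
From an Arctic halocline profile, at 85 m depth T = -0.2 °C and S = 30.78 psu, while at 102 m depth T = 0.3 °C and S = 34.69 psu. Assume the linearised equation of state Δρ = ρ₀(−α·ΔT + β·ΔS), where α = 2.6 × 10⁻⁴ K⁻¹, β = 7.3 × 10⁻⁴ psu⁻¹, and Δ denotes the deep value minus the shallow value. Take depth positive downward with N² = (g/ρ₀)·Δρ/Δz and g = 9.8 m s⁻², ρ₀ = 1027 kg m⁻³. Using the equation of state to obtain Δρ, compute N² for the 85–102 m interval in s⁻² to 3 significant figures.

1.57 × 10⁻³ s⁻²

ΔT = +0.5 K, ΔS = +3.91 psu (deep − shallow).
Δρ/ρ₀ = −αΔT + βΔS = -1.30 × 10⁻⁴ + 2.8543 × 10⁻³ = 2.7243 × 10⁻³, so Δρ ≈ 2.798 kg m⁻³.
N² = (g/ρ₀)·Δρ/Δz = g·(Δρ/ρ₀)/Δz = 9.8 × 2.7243 × 10⁻³ / 17 = 1.5705 × 10⁻³ s⁻² ≈ 1.57 × 10⁻³ s⁻².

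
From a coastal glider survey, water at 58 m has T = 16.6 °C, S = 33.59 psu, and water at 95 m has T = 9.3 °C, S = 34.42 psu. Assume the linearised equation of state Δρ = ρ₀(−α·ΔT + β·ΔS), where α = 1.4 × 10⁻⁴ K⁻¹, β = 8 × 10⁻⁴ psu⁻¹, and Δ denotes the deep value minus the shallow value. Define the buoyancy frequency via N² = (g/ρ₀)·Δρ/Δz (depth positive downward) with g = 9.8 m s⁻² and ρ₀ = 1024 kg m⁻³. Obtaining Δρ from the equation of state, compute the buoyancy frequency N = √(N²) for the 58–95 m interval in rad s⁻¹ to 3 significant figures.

0.0211 rad s⁻¹

ΔT = -7.3 K, ΔS = +0.83 psu (deep − shallow).
Δρ/ρ₀ = −αΔT + βΔS = 1.022 × 10⁻³ + 6.64 × 10⁻⁴ = 1.686 × 10⁻³, so Δρ ≈ 1.726 kg m⁻³.
N² = (g/ρ₀)·Δρ/Δz = g·(Δρ/ρ₀)/Δz = 9.8 × 1.686 × 10⁻³ / 37 = 4.4656 × 10⁻⁴ s⁻².
N = √(4.4656 × 10⁻⁴) = 0.021132 rad s⁻¹ ≈ 0.0211 rad s⁻¹.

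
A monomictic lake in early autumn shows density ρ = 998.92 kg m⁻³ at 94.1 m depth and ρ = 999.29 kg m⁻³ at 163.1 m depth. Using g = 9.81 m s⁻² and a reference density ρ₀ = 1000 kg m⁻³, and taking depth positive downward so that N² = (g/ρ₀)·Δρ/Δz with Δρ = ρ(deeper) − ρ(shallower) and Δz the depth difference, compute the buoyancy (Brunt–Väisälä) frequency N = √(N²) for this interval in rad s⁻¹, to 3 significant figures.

Δρ = 999.29 − 998.92 = 0.37 kg m⁻³ over Δz = 163.1 − 94.1 = 69 m.
N² = (9.81/1000) × (0.37/69) = 5.2604 × 10⁻⁵ s⁻².
N = √(5.2604 × 10⁻⁵) = 7.2529 × 10⁻³ rad s⁻¹ ≈ 7.25 × 10⁻³ rad s⁻¹.

7.25 × 10⁻³ rad s⁻¹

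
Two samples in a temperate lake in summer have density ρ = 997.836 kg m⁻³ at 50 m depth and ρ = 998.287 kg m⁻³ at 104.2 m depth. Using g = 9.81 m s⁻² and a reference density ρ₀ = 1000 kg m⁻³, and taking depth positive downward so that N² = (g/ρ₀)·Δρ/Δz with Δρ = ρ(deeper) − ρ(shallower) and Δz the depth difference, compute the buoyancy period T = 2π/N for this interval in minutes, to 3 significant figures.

11.6 min

Δρ = 998.287 − 997.836 = 0.451 kg m⁻³ over Δz = 104.2 − 50 = 54.2 m.
N² = (9.81/1000) × (0.451/54.2) = 8.1629 × 10⁻⁵ s⁻².
N = √(8.1629 × 10⁻⁵) = 9.0349 × 10⁻³ rad s⁻¹, so T = 2π/N = 695.43 s = 11.590 min ≈ 11.6 min.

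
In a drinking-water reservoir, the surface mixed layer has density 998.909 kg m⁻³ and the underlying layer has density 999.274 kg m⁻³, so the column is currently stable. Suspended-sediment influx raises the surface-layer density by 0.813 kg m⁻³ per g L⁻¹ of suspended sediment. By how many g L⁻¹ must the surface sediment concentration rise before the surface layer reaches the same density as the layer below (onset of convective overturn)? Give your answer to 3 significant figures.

0.449 g L⁻¹

Density deficit of the surface layer: 999.274 − 998.909 = 0.365 kg m⁻³.
Required change = 0.365 / 0.813 = 0.449 g L⁻¹.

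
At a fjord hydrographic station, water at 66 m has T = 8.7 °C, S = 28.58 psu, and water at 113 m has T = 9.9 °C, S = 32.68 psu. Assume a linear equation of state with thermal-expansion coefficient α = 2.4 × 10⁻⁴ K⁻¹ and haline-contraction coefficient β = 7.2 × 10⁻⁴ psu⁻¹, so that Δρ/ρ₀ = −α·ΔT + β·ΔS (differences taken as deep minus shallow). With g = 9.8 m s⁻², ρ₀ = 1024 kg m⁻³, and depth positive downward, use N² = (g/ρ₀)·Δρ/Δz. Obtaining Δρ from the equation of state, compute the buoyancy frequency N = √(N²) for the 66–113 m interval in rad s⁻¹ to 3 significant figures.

0.0236 rad s⁻¹

ΔT = +1.2 K, ΔS = +4.10 psu (deep − shallow).
Δρ/ρ₀ = −αΔT + βΔS = -2.88 × 10⁻⁴ + 2.952 × 10⁻³ = 2.664 × 10⁻³, so Δρ ≈ 2.728 kg m⁻³.
N² = (g/ρ₀)·Δρ/Δz = g·(Δρ/ρ₀)/Δz = 9.8 × 2.664 × 10⁻³ / 47 = 5.5547 × 10⁻⁴ s⁻².
N = √(5.5547 × 10⁻⁴) = 0.023568 rad s⁻¹ ≈ 0.0236 rad s⁻¹.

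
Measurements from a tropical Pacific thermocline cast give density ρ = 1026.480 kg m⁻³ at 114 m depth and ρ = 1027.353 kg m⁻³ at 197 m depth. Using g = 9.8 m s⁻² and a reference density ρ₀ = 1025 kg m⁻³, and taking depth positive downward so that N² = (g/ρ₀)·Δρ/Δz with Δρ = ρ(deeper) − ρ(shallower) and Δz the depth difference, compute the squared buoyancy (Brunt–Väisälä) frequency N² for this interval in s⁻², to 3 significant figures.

Δρ = 1027.353 − 1026.480 = 0.873 kg m⁻³ over Δz = 197 − 114 = 83 m.
N² = (9.8/1025) × (0.873/83) = 1.0056 × 10⁻⁴ s⁻² ≈ 1.01 × 10⁻⁴ s⁻².

1.01 × 10⁻⁴ s⁻²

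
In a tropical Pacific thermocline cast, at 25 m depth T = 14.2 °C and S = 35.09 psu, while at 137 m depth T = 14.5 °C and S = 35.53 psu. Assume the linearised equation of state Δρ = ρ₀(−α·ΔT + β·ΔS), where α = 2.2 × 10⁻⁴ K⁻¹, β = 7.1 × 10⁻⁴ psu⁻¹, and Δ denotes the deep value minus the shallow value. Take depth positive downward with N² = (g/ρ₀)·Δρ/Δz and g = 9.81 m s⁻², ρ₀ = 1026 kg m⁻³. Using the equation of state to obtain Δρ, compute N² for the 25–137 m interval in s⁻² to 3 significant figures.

ΔT = +0.3 K, ΔS = +0.44 psu (deep − shallow).
Δρ/ρ₀ = −αΔT + βΔS = -6.60 × 10⁻⁵ + 3.124 × 10⁻⁴ = 2.464 × 10⁻⁴, so Δρ ≈ 0.2528 kg m⁻³.
N² = (g/ρ₀)·Δρ/Δz = g·(Δρ/ρ₀)/Δz = 9.81 × 2.464 × 10⁻⁴ / 112 = 2.1582 × 10⁻⁵ s⁻² ≈ 2.16 × 10⁻⁵ s⁻².

2.16 × 10⁻⁵ s⁻²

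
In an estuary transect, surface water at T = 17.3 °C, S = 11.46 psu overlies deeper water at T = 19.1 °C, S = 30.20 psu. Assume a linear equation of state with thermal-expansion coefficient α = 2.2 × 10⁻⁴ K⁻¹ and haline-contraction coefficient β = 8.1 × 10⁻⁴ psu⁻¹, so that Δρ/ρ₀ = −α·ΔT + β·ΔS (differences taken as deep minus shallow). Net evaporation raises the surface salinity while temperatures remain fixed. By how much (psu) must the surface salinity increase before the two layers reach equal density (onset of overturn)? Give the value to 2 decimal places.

18.25 psu

Neutral buoyancy requires −α(T_deep − T_surf) + β(S_deep − S_surf′) = 0.
S_surf′ = S_deep − (α/β)·ΔT = 30.20 − (2.2 × 10⁻⁴/8.1 × 10⁻⁴)·(+1.8) = 29.7111 psu.
Increase required: 29.7111 − 11.46 = 18.2511 psu.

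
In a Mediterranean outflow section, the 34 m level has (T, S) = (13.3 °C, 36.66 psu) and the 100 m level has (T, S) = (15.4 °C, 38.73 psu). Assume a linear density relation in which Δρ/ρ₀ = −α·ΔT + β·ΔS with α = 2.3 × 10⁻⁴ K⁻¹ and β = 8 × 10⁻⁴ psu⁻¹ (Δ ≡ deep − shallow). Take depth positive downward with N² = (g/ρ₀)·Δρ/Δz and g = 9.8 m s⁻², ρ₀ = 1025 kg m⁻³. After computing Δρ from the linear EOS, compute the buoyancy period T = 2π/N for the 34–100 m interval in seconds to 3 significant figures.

476 s

ΔT = +2.1 K, ΔS = +2.07 psu (deep − shallow).
Δρ/ρ₀ = −αΔT + βΔS = -4.83 × 10⁻⁴ + 1.656 × 10⁻³ = 1.173 × 10⁻³, so Δρ ≈ 1.202 kg m⁻³.
N² = (g/ρ₀)·Δρ/Δz = g·(Δρ/ρ₀)/Δz = 9.8 × 1.173 × 10⁻³ / 66 = 1.7417 × 10⁻⁴ s⁻².
N = √(1.7417 × 10⁻⁴) = 0.013197 rad s⁻¹ → T = 2π/N = 476.11 s ≈ 476 s.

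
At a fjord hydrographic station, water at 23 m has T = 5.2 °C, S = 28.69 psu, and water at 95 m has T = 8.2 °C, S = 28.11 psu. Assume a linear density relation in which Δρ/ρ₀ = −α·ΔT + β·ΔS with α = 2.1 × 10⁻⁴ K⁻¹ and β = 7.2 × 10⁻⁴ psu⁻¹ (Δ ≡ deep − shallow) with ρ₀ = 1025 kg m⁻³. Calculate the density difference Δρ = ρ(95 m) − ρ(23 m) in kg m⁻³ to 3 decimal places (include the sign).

-1.074 kg m⁻³

ΔT = +3.0 K, ΔS = -0.58 psu (deep − shallow).
Δρ/ρ₀ = −(2.1 × 10⁻⁴)(+3.0) + (7.2 × 10⁻⁴)(-0.58) = -1.0476 × 10⁻³.
Δρ = 1025 × (-1.0476 × 10⁻³) = -1.074 kg m⁻³.
Negative Δρ: lighter below, statically unstable.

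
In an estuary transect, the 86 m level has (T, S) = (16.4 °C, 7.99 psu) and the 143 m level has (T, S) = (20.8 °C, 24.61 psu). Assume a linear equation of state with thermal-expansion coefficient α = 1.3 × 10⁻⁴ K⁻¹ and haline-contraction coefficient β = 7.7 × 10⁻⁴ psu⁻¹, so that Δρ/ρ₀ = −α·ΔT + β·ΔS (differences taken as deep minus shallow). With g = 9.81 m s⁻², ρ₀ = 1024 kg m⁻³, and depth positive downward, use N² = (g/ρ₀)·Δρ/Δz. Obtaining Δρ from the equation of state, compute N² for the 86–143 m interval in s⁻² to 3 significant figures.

ΔT = +4.4 K, ΔS = +16.62 psu (deep − shallow).
Δρ/ρ₀ = −αΔT + βΔS = -5.72 × 10⁻⁴ + 0.0127974 = 0.0122254, so Δρ ≈ 12.52 kg m⁻³.
N² = (g/ρ₀)·Δρ/Δz = g·(Δρ/ρ₀)/Δz = 9.81 × 0.0122254 / 57 = 2.1041 × 10⁻³ s⁻² ≈ 2.10 × 10⁻³ s⁻².

2.10 × 10⁻³ s⁻²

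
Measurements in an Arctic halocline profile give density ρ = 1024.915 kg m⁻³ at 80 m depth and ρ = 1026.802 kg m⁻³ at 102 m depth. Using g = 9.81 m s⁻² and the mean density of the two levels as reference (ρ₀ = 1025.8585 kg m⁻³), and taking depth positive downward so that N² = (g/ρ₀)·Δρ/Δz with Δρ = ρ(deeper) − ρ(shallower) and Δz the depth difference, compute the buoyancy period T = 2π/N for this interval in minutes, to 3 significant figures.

Δρ = 1026.802 − 1024.915 = 1.887 kg m⁻³ over Δz = 102 − 80 = 22 m.
N² = (9.81/1025.8585) × (1.887/22) = 8.2022 × 10⁻⁴ s⁻².
N = √(8.2022 × 10⁻⁴) = 0.028639 rad s⁻¹, so T = 2π/N = 219.39 s = 3.6565 min ≈ 3.66 min.

3.66 min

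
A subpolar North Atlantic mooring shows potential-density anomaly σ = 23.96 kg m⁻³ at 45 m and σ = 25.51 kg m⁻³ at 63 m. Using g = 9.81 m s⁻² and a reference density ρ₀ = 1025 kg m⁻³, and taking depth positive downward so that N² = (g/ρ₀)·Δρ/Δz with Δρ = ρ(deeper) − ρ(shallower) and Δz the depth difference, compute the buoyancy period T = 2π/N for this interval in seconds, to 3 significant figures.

Δρ = 1025.51 − 1023.96 = 1.55 kg m⁻³ over Δz = 63 − 45 = 18 m.
N² = (9.81/1025) × (1.55/18) = 8.2415 × 10⁻⁴ s⁻².
N = √(8.2415 × 10⁻⁴) = 0.028708 rad s⁻¹, so T = 2π/N = 218.87 s ≈ 219 s.

219 s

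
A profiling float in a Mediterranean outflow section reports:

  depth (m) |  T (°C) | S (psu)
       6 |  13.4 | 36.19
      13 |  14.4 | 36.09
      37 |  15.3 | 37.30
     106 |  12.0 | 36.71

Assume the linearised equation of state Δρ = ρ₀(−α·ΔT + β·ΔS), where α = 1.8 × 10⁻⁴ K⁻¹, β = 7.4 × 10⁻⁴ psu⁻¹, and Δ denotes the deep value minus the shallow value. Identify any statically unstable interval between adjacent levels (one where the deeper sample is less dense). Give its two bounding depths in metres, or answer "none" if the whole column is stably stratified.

6–13 m

Evaluate Δρ/ρ₀ = −αΔT + βΔS across each adjacent pair:
  6–13 m: −αΔT+βΔS = −(1.8 × 10⁻⁴)(+1.0)+(7.4 × 10⁻⁴)(-0.10) = -2.5 × 10⁻⁴ → UNSTABLE
  13–37 m: −αΔT+βΔS = −(1.8 × 10⁻⁴)(+0.9)+(7.4 × 10⁻⁴)(+1.21) = 7.3 × 10⁻⁴ → stable
  37–106 m: −αΔT+βΔS = −(1.8 × 10⁻⁴)(-3.3)+(7.4 × 10⁻⁴)(-0.59) = 1.6 × 10⁻⁴ → stable
The 6–13 m interval has Δρ < 0: lighter water underlies denser water.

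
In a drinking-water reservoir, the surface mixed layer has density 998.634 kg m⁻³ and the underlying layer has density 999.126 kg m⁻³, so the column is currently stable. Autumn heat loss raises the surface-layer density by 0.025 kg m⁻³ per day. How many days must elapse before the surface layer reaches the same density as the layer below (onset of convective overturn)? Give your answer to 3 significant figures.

19.7 days

Density deficit of the surface layer: 999.126 − 998.634 = 0.492 kg m⁻³.
Required change = 0.492 / 0.025 = 19.7 days.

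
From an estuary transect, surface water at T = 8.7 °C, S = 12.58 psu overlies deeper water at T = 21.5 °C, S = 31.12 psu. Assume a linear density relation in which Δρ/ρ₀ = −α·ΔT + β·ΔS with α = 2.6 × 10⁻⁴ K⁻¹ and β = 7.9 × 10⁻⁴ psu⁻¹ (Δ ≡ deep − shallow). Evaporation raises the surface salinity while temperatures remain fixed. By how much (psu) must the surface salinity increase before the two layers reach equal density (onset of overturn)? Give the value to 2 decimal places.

14.33 psu

Neutral buoyancy requires −α(T_deep − T_surf) + β(S_deep − S_surf′) = 0.
S_surf′ = S_deep − (α/β)·ΔT = 31.12 − (2.6 × 10⁻⁴/7.9 × 10⁻⁴)·(+12.8) = 26.9073 psu.
Increase required: 26.9073 − 12.58 = 14.3273 psu.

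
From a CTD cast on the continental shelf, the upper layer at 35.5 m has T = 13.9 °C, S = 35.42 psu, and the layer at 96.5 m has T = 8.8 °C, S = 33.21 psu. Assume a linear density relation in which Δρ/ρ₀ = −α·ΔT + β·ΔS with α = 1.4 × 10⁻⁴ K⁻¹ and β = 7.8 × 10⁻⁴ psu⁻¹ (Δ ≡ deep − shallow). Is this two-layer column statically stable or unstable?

ΔT = 8.8 − 13.9 = -5.1 K and ΔS = 33.21 − 35.42 = -2.21 psu (deep − shallow).
−αΔT = 7.14 × 10⁻⁴; βΔS = -1.7238 × 10⁻³; sum Δρ/ρ₀ = -1.0098 × 10⁻³.
Δρ/ρ₀ < 0, so Δρ < 0: deeper water is lighter → statically unstable; the column would overturn.

unstable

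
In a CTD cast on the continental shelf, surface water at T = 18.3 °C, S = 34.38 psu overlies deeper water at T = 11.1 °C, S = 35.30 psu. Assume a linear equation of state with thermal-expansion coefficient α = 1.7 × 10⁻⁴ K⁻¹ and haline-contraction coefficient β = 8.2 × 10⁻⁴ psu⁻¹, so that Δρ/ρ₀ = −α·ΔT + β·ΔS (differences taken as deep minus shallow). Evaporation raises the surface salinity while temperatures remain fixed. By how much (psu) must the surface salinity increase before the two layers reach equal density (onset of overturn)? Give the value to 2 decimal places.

2.41 psu

Neutral buoyancy requires −α(T_deep − T_surf) + β(S_deep − S_surf′) = 0.
S_surf′ = S_deep − (α/β)·ΔT = 35.30 − (1.7 × 10⁻⁴/8.2 × 10⁻⁴)·(-7.2) = 36.7927 psu.
Increase required: 36.7927 − 34.38 = 2.4127 psu.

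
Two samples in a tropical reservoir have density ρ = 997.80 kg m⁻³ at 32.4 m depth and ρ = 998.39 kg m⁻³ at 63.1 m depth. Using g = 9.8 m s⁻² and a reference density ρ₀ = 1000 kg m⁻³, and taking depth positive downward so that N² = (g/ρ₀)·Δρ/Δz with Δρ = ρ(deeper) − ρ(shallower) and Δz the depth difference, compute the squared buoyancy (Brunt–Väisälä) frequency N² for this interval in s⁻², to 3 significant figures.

Δρ = 998.39 − 997.80 = 0.59 kg m⁻³ over Δz = 63.1 − 32.4 = 30.7 m.
N² = (9.8/1000) × (0.59/30.7) = 1.8834 × 10⁻⁴ s⁻² ≈ 1.88 × 10⁻⁴ s⁻².

1.88 × 10⁻⁴ s⁻²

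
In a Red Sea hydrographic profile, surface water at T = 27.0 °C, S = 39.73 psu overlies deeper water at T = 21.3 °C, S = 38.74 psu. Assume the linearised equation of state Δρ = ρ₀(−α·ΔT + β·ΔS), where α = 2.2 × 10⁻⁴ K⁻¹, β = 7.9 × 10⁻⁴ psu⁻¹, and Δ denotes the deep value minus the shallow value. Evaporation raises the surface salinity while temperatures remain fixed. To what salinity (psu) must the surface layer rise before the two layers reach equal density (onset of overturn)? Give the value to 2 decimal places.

Neutral buoyancy requires −α(T_deep − T_surf) + β(S_deep − S_surf′) = 0.
S_surf′ = S_deep − (α/β)·ΔT = 38.74 − (2.2 × 10⁻⁴/7.9 × 10⁻⁴)·(-5.7) = 40.3273 psu.
Increase required: 40.3273 − 39.73 = 0.5973 psu.

40.33 psu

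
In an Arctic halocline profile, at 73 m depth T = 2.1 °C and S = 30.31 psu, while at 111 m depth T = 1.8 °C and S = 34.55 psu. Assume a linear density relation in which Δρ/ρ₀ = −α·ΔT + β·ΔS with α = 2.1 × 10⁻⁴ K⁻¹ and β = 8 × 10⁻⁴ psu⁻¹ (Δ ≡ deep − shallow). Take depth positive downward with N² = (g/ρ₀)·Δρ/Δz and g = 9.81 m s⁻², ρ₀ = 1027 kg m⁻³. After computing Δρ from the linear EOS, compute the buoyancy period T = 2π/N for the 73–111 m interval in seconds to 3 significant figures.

210 s

ΔT = -0.3 K, ΔS = +4.24 psu (deep − shallow).
Δρ/ρ₀ = −αΔT + βΔS = 6.30 × 10⁻⁵ + 3.392 × 10⁻³ = 3.455 × 10⁻³, so Δρ ≈ 3.548 kg m⁻³.
N² = (g/ρ₀)·Δρ/Δz = g·(Δρ/ρ₀)/Δz = 9.81 × 3.455 × 10⁻³ / 38 = 8.9194 × 10⁻⁴ s⁻².
N = √(8.9194 × 10⁻⁴) = 0.029865 rad s⁻¹ → T = 2π/N = 210.39 s ≈ 210 s.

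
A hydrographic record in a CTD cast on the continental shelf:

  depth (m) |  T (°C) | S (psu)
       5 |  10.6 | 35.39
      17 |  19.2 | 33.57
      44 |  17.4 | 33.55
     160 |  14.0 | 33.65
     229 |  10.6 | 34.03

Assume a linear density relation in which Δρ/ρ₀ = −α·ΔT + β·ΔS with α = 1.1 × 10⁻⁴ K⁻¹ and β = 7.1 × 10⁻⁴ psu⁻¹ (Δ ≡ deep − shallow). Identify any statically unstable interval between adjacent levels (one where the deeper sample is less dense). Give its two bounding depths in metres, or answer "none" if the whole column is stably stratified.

Evaluate Δρ/ρ₀ = −αΔT + βΔS across each adjacent pair:
  5–17 m: −αΔT+βΔS = −(1.1 × 10⁻⁴)(+8.6)+(7.1 × 10⁻⁴)(-1.82) = -2.2 × 10⁻³ → UNSTABLE
  17–44 m: −αΔT+βΔS = −(1.1 × 10⁻⁴)(-1.8)+(7.1 × 10⁻⁴)(-0.02) = 1.8 × 10⁻⁴ → stable
  44–160 m: −αΔT+βΔS = −(1.1 × 10⁻⁴)(-3.4)+(7.1 × 10⁻⁴)(+0.10) = 4.4 × 10⁻⁴ → stable
  160–229 m: −αΔT+βΔS = −(1.1 × 10⁻⁴)(-3.4)+(7.1 × 10⁻⁴)(+0.38) = 6.4 × 10⁻⁴ → stable
The 5–17 m interval has Δρ < 0: lighter water underlies denser water.

5–17 m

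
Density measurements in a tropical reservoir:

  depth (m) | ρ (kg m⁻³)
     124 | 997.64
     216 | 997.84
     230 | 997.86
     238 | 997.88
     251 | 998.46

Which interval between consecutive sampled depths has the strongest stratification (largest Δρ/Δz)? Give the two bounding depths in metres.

238–251 m

Compute the density gradient over each adjacent pair:
  124–216 m: Δρ/Δz = 0.20/92 = 2.2 × 10⁻³ kg m⁻⁴
  216–230 m: Δρ/Δz = 0.02/14 = 1.4 × 10⁻³ kg m⁻⁴
  230–238 m: Δρ/Δz = 0.02/8 = 2.5 × 10⁻³ kg m⁻⁴
  238–251 m: Δρ/Δz = 0.58/13 = 0.045 kg m⁻⁴
The largest gradient is in the 238–251 m interval — the pycnocline.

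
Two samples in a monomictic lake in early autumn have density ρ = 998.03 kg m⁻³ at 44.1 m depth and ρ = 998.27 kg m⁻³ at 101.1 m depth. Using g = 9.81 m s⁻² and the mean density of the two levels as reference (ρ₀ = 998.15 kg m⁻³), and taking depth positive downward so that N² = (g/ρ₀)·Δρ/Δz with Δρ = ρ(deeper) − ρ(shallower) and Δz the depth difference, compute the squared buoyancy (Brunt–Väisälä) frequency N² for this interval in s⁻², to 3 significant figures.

Δρ = 998.27 − 998.03 = 0.24 kg m⁻³ over Δz = 101.1 − 44.1 = 57 m.
N² = (9.81/998.15) × (0.24/57) = 4.1382 × 10⁻⁵ s⁻² ≈ 4.14 × 10⁻⁵ s⁻².

4.14 × 10⁻⁵ s⁻²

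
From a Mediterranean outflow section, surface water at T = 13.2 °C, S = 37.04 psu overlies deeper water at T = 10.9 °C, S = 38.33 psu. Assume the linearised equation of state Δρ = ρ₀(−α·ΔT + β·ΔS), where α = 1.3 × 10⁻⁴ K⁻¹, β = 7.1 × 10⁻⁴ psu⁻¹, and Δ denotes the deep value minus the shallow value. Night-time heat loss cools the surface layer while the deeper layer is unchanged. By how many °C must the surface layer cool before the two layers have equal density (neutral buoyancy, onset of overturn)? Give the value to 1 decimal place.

9.3 °C

Neutral buoyancy requires Δρ = 0, i.e. −α(T_deep − T_surf′) + β(S_deep − S_surf) = 0.
T_surf′ = T_deep − (β/α)·ΔS = 10.9 − (7.1 × 10⁻⁴/1.3 × 10⁻⁴)·(+1.29) = 3.855 °C.
Cooling required: 13.2 − (3.855) = 9.345 °C.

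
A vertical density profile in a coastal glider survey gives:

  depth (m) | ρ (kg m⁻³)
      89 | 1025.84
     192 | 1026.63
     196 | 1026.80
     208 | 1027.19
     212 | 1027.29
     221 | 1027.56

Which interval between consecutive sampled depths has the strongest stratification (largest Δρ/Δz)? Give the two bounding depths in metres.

Compute the density gradient over each adjacent pair:
  89–192 m: Δρ/Δz = 0.79/103 = 7.7 × 10⁻³ kg m⁻⁴
  192–196 m: Δρ/Δz = 0.17/4 = 0.043 kg m⁻⁴
  196–208 m: Δρ/Δz = 0.39/12 = 0.033 kg m⁻⁴
  208–212 m: Δρ/Δz = 0.10/4 = 0.025 kg m⁻⁴
  212–221 m: Δρ/Δz = 0.27/9 = 0.030 kg m⁻⁴
The largest gradient is in the 192–196 m interval — the pycnocline.

192–196 m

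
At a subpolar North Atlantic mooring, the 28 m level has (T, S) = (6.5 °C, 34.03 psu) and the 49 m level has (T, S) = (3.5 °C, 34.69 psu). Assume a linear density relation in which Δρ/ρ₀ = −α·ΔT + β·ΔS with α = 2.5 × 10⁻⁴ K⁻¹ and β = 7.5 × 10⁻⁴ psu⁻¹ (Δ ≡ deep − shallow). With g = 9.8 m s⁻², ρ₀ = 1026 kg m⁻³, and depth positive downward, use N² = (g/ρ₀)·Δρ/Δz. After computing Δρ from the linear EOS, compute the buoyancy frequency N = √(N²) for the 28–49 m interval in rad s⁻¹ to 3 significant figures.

ΔT = -3.0 K, ΔS = +0.66 psu (deep − shallow).
Δρ/ρ₀ = −αΔT + βΔS = 7.50 × 10⁻⁴ + 4.95 × 10⁻⁴ = 1.245 × 10⁻³, so Δρ ≈ 1.277 kg m⁻³.
N² = (g/ρ₀)·Δρ/Δz = g·(Δρ/ρ₀)/Δz = 9.8 × 1.245 × 10⁻³ / 21 = 5.8100 × 10⁻⁴ s⁻².
N = √(5.8100 × 10⁻⁴) = 0.024104 rad s⁻¹ ≈ 0.0241 rad s⁻¹.

0.0241 rad s⁻¹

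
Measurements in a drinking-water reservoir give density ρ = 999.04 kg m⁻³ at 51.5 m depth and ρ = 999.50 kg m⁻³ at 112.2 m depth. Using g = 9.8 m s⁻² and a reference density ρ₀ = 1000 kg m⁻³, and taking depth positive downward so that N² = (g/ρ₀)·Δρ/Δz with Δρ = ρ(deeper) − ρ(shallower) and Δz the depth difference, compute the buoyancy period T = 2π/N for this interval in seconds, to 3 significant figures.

Δρ = 999.50 − 999.04 = 0.46 kg m⁻³ over Δz = 112.2 − 51.5 = 60.7 m.
N² = (9.8/1000) × (0.46/60.7) = 7.4267 × 10⁻⁵ s⁻².
N = √(7.4267 × 10⁻⁵) = 8.6178 × 10⁻³ rad s⁻¹, so T = 2π/N = 729.09 s ≈ 729 s.

729 s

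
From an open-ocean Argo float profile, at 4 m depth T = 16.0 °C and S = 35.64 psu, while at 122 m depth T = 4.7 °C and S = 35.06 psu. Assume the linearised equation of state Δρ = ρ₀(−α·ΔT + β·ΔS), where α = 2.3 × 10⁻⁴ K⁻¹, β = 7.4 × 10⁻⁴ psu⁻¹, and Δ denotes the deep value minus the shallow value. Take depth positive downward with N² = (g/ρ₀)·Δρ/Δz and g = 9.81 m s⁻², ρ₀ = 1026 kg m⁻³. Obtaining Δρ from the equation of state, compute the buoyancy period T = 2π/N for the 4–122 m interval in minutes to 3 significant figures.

7.80 min

ΔT = -11.3 K, ΔS = -0.58 psu (deep − shallow).
Δρ/ρ₀ = −αΔT + βΔS = 2.599 × 10⁻³ − 4.292 × 10⁻⁴ = 2.1698 × 10⁻³, so Δρ ≈ 2.226 kg m⁻³.
N² = (g/ρ₀)·Δρ/Δz = g·(Δρ/ρ₀)/Δz = 9.81 × 2.1698 × 10⁻³ / 118 = 1.8039 × 10⁻⁴ s⁻².
N = √(1.8039 × 10⁻⁴) = 0.013431 rad s⁻¹ → T = 2π/N = 467.81 s = 7.7968 min ≈ 7.80 min.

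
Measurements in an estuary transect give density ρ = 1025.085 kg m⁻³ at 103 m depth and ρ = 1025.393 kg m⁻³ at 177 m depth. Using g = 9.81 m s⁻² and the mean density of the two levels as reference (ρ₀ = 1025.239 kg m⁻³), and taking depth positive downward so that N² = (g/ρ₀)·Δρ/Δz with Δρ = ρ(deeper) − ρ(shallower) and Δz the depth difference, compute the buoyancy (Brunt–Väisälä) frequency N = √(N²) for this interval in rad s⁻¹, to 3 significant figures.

Δρ = 1025.393 − 1025.085 = 0.308 kg m⁻³ over Δz = 177 − 103 = 74 m.
N² = (9.81/1025.239) × (0.308/74) = 3.9826 × 10⁻⁵ s⁻².
N = √(3.9826 × 10⁻⁵) = 6.3108 × 10⁻³ rad s⁻¹ ≈ 6.31 × 10⁻³ rad s⁻¹.

6.31 × 10⁻³ rad s⁻¹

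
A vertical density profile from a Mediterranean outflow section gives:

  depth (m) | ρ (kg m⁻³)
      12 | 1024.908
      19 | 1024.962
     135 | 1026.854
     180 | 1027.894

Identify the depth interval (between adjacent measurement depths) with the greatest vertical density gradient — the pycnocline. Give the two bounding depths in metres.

135–180 m

Compute the density gradient over each adjacent pair:
  12–19 m: Δρ/Δz = 0.054/7 = 7.7 × 10⁻³ kg m⁻⁴
  19–135 m: Δρ/Δz = 1.892/116 = 0.016 kg m⁻⁴
  135–180 m: Δρ/Δz = 1.040/45 = 0.023 kg m⁻⁴
The largest gradient is in the 135–180 m interval — the pycnocline.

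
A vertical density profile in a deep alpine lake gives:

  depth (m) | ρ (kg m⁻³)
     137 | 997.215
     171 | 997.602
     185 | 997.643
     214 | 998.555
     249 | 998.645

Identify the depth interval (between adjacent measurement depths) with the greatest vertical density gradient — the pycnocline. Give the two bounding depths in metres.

Compute the density gradient over each adjacent pair:
  137–171 m: Δρ/Δz = 0.387/34 = 0.011 kg m⁻⁴
  171–185 m: Δρ/Δz = 0.041/14 = 2.9 × 10⁻³ kg m⁻⁴
  185–214 m: Δρ/Δz = 0.912/29 = 0.031 kg m⁻⁴
  214–249 m: Δρ/Δz = 0.090/35 = 2.6 × 10⁻³ kg m⁻⁴
The largest gradient is in the 185–214 m interval — the pycnocline.

185–214 m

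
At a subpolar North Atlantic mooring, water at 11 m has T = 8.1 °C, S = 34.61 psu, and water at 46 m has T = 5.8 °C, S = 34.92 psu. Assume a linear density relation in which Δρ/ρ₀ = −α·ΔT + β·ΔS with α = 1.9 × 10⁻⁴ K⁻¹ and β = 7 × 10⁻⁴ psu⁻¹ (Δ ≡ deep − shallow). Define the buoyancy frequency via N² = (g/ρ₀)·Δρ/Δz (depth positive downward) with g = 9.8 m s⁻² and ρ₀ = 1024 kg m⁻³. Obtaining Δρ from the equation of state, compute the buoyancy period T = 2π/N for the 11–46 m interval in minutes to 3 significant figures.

7.74 min

ΔT = -2.3 K, ΔS = +0.31 psu (deep − shallow).
Δρ/ρ₀ = −αΔT + βΔS = 4.37 × 10⁻⁴ + 2.17 × 10⁻⁴ = 6.54 × 10⁻⁴, so Δρ ≈ 0.6697 kg m⁻³.
N² = (g/ρ₀)·Δρ/Δz = g·(Δρ/ρ₀)/Δz = 9.8 × 6.54 × 10⁻⁴ / 35 = 1.8312 × 10⁻⁴ s⁻².
N = √(1.8312 × 10⁻⁴) = 0.013532 rad s⁻¹ → T = 2π/N = 464.32 s = 7.7387 min ≈ 7.74 min.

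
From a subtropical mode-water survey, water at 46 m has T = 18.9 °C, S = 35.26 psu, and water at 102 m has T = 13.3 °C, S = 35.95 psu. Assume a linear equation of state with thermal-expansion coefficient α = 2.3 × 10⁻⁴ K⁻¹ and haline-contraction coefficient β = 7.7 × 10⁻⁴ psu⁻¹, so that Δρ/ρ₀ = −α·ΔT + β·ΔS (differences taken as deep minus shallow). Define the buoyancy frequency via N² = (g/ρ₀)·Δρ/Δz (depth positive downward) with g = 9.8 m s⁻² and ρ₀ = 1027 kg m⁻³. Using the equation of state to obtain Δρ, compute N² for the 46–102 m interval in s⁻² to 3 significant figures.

3.18 × 10⁻⁴ s⁻²

ΔT = -5.6 K, ΔS = +0.69 psu (deep − shallow).
Δρ/ρ₀ = −αΔT + βΔS = 1.288 × 10⁻³ + 5.313 × 10⁻⁴ = 1.8193 × 10⁻³, so Δρ ≈ 1.868 kg m⁻³.
N² = (g/ρ₀)·Δρ/Δz = g·(Δρ/ρ₀)/Δz = 9.8 × 1.8193 × 10⁻³ / 56 = 3.1838 × 10⁻⁴ s⁻² ≈ 3.18 × 10⁻⁴ s⁻².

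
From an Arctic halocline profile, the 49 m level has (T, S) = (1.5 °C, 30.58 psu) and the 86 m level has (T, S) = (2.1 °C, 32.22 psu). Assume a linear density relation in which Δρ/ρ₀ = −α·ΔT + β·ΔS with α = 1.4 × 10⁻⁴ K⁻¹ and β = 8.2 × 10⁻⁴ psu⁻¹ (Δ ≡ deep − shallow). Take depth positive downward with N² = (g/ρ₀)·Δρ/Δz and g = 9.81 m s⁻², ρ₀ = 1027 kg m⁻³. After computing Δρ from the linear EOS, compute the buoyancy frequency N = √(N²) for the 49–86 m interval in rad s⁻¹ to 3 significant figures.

ΔT = +0.6 K, ΔS = +1.64 psu (deep − shallow).
Δρ/ρ₀ = −αΔT + βΔS = -8.40 × 10⁻⁵ + 1.3448 × 10⁻³ = 1.2608 × 10⁻³, so Δρ ≈ 1.295 kg m⁻³.
N² = (g/ρ₀)·Δρ/Δz = g·(Δρ/ρ₀)/Δz = 9.81 × 1.2608 × 10⁻³ / 37 = 3.3428 × 10⁻⁴ s⁻².
N = √(3.3428 × 10⁻⁴) = 0.018283 rad s⁻¹ ≈ 0.0183 rad s⁻¹.

0.0183 rad s⁻¹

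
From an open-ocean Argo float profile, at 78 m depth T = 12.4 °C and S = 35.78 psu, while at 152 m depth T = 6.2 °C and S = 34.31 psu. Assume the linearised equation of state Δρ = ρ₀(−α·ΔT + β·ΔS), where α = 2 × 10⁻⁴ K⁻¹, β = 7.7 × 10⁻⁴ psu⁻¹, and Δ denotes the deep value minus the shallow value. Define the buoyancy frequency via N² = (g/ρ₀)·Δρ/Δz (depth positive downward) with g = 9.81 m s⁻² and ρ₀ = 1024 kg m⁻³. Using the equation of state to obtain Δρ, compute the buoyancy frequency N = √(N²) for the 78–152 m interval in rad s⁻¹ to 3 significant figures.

3.79 × 10⁻³ rad s⁻¹

ΔT = -6.2 K, ΔS = -1.47 psu (deep − shallow).
Δρ/ρ₀ = −αΔT + βΔS = 1.24 × 10⁻³ − 1.1319 × 10⁻³ = 1.081 × 10⁻⁴, so Δρ ≈ 0.1107 kg m⁻³.
N² = (g/ρ₀)·Δρ/Δz = g·(Δρ/ρ₀)/Δz = 9.81 × 1.081 × 10⁻⁴ / 74 = 1.4331 × 10⁻⁵ s⁻².
N = √(1.4331 × 10⁻⁵) = 3.7856 × 10⁻³ rad s⁻¹ ≈ 3.79 × 10⁻³ rad s⁻¹.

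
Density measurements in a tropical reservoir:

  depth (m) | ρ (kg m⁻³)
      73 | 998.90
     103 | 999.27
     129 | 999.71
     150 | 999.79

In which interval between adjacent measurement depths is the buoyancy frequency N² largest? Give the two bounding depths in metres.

Compute the density gradient over each adjacent pair:
  73–103 m: Δρ/Δz = 0.37/30 = 0.012 kg m⁻⁴
  103–129 m: Δρ/Δz = 0.44/26 = 0.017 kg m⁻⁴
  129–150 m: Δρ/Δz = 0.08/21 = 3.8 × 10⁻³ kg m⁻⁴
The largest gradient is in the 103–129 m interval — the pycnocline.

103–129 m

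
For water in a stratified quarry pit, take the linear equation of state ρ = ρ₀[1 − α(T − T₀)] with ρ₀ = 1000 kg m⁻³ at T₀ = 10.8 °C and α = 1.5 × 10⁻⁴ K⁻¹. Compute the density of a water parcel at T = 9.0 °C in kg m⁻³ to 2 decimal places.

T − T₀ = -1.8 K.
Bracket = 1 − α·(-1.8) = 1 + (2.70 × 10⁻⁴) = 1.0002700.
ρ = 1000 × 1.0002700 = 1000.27 kg m⁻³.

1000.27 kg m⁻³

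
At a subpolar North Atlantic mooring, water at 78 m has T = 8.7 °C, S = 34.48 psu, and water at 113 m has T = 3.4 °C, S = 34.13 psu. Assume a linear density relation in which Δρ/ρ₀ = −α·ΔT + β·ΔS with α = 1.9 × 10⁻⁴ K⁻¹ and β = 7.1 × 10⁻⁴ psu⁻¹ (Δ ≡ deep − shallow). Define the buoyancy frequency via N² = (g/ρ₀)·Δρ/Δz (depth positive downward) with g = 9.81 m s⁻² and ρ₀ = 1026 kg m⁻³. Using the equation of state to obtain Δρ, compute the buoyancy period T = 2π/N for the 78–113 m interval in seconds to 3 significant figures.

ΔT = -5.3 K, ΔS = -0.35 psu (deep − shallow).
Δρ/ρ₀ = −αΔT + βΔS = 1.007 × 10⁻³ − 2.485 × 10⁻⁴ = 7.585 × 10⁻⁴, so Δρ ≈ 0.7782 kg m⁻³.
N² = (g/ρ₀)·Δρ/Δz = g·(Δρ/ρ₀)/Δz = 9.81 × 7.585 × 10⁻⁴ / 35 = 2.1260 × 10⁻⁴ s⁻².
N = √(2.1260 × 10⁻⁴) = 0.014581 rad s⁻¹ → T = 2π/N = 430.92 s ≈ 431 s.

431 s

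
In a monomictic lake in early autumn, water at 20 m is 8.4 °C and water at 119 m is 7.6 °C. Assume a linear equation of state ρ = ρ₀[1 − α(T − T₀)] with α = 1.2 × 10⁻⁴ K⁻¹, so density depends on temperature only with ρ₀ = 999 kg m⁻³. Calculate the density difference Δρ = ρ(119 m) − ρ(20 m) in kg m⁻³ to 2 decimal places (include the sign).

ΔT = -0.8 K, Δρ/ρ₀ = −αΔT = 9.60 × 10⁻⁵.
Δρ = 999 × (9.60 × 10⁻⁵) = +0.10 kg m⁻³.
Positive Δρ: denser below, stable.

+0.10 kg m⁻³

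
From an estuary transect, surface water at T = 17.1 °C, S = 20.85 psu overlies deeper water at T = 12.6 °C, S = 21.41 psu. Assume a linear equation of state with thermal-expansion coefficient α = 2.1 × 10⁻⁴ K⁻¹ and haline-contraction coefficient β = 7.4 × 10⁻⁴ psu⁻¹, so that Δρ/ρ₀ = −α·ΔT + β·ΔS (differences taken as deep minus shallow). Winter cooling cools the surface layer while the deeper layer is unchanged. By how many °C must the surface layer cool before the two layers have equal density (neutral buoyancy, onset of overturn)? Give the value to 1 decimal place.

6.5 °C

Neutral buoyancy requires Δρ = 0, i.e. −α(T_deep − T_surf′) + β(S_deep − S_surf) = 0.
T_surf′ = T_deep − (β/α)·ΔS = 12.6 − (7.4 × 10⁻⁴/2.1 × 10⁻⁴)·(+0.56) = 10.627 °C.
Cooling required: 17.1 − (10.627) = 6.473 °C.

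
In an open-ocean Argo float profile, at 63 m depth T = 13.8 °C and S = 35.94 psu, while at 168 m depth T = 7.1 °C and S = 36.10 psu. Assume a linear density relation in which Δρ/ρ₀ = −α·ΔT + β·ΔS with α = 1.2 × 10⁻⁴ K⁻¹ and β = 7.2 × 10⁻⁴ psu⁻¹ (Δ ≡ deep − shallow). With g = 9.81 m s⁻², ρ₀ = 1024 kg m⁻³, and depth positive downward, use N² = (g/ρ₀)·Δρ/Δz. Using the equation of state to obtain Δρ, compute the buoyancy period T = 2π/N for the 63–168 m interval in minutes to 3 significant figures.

ΔT = -6.7 K, ΔS = +0.16 psu (deep − shallow).
Δρ/ρ₀ = −αΔT + βΔS = 8.04 × 10⁻⁴ + 1.152 × 10⁻⁴ = 9.192 × 10⁻⁴, so Δρ ≈ 0.9413 kg m⁻³.
N² = (g/ρ₀)·Δρ/Δz = g·(Δρ/ρ₀)/Δz = 9.81 × 9.192 × 10⁻⁴ / 105 = 8.5880 × 10⁻⁵ s⁻².
N = √(8.5880 × 10⁻⁵) = 9.2671 × 10⁻³ rad s⁻¹ → T = 2π/N = 678.01 s = 11.300 min ≈ 11.3 min.

11.3 min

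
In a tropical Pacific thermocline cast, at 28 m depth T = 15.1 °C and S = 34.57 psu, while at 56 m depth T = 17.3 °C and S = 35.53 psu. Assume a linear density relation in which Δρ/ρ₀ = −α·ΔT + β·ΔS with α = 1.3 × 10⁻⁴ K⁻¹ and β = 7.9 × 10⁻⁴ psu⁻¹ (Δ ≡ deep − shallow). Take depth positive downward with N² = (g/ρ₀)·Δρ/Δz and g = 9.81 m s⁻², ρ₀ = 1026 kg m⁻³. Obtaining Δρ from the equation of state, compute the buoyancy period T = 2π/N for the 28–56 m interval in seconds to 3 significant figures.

488 s

ΔT = +2.2 K, ΔS = +0.96 psu (deep − shallow).
Δρ/ρ₀ = −αΔT + βΔS = -2.86 × 10⁻⁴ + 7.584 × 10⁻⁴ = 4.724 × 10⁻⁴, so Δρ ≈ 0.4847 kg m⁻³.
N² = (g/ρ₀)·Δρ/Δz = g·(Δρ/ρ₀)/Δz = 9.81 × 4.724 × 10⁻⁴ / 28 = 1.6551 × 10⁻⁴ s⁻².
N = √(1.6551 × 10⁻⁴) = 0.012865 rad s⁻¹ → T = 2π/N = 488.39 s ≈ 488 s.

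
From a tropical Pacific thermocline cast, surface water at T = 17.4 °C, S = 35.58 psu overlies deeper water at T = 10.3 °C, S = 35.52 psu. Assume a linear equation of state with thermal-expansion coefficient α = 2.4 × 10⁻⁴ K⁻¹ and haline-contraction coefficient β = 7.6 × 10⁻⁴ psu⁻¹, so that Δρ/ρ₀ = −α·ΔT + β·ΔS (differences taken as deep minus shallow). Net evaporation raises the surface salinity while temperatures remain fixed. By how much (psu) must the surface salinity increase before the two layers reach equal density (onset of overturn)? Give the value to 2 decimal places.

Neutral buoyancy requires −α(T_deep − T_surf) + β(S_deep − S_surf′) = 0.
S_surf′ = S_deep − (α/β)·ΔT = 35.52 − (2.4 × 10⁻⁴/7.6 × 10⁻⁴)·(-7.1) = 37.7621 psu.
Increase required: 37.7621 − 35.58 = 2.1821 psu.

2.18 psu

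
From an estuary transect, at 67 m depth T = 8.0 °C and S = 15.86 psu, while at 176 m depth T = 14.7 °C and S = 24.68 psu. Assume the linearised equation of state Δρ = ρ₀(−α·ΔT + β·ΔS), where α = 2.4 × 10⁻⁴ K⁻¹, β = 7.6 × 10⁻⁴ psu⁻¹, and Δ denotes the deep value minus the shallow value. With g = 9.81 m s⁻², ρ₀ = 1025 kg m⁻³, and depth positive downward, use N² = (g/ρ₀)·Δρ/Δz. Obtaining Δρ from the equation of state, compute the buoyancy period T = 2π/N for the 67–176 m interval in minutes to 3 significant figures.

ΔT = +6.7 K, ΔS = +8.82 psu (deep − shallow).
Δρ/ρ₀ = −αΔT + βΔS = -1.608 × 10⁻³ + 6.7032 × 10⁻³ = 5.0952 × 10⁻³, so Δρ ≈ 5.223 kg m⁻³.
N² = (g/ρ₀)·Δρ/Δz = g·(Δρ/ρ₀)/Δz = 9.81 × 5.0952 × 10⁻³ / 109 = 4.5857 × 10⁻⁴ s⁻².
N = √(4.5857 × 10⁻⁴) = 0.021414 rad s⁻¹ → T = 2π/N = 293.41 s = 4.8902 min ≈ 4.89 min.

4.89 min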